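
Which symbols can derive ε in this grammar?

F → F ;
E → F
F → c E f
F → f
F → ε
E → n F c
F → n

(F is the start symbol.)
{ 'E', 'F' }

A non-terminal is nullable if it can derive ε (the empty string): either it has an ε-production, or it has a production whose right-hand side consists entirely of nullable non-terminals.

ε-productions: F → ε
So F is immediately nullable.
E → F: every symbol on the right is nullable, so E is nullable too.
Every non-terminal is now nullable.
Nullable = { 'E', 'F' }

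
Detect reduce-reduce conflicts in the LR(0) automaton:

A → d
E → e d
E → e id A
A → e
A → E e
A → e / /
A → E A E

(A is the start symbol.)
A reduce-reduce conflict occurs when an LR(0) state has two complete items [A → α .] and [B → β .] — both call for a reduction, and with no lookahead the parser cannot choose between them.

Augment with A' → A and build the canonical LR(0) collection (I0 = CLOSURE({[A' → . A]}), then GOTO on every symbol after a dot until no new states appear). It has 14 states:
  I0: { [A → . E A E], [A → . E e], [A → . d], [A → . e / /], [A → . e], [A' → . A], [E → . e d], [E → . e id A] }  — shift
  I1: { [A' → A .] }  — accept
  I2: { [A → . E A E], [A → . E e], [A → . d], [A → . e / /], [A → . e], [A → E . A E], [A → E . e], [E → . e d], [E → . e id A] }  — shift
  I3: { [A → d .] }  — reduce
  I4: { [A → e . / /], [A → e .], [E → e . d], [E → e . id A] }  — shift, reduce
  I5: { [A → e / . /] }  — shift
  I6: { [E → e d .] }  — reduce
  I7: { [A → . E A E], [A → . E e], [A → . d], [A → . e / /], [A → . e], [E → . e d], [E → . e id A], [E → e id . A] }  — shift
  I8: { [E → e id A .] }  — reduce
  I9: { [A → e / / .] }  — reduce
  I10: { [A → E A . E], [E → . e d], [E → . e id A] }  — shift
  I11: { [A → E e .], [A → e . / /], [A → e .], [E → e . d], [E → e . id A] }  — shift, 2 reduces
  I12: { [A → E A E .] }  — reduce
  I13: { [E → e . d], [E → e . id A] }  — shift

I11 contains complete items [A → E e .], [A → e .] — reduce-reduce conflict.

Answer: Yes — I11: [A → E e .] vs [A → e .]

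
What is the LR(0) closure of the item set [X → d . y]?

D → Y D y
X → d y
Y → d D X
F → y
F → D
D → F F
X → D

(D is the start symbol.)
{ [X → d . y] }

To compute CLOSURE, for each item [A → α.Bβ] where B is a non-terminal, add [B → .γ] for all productions B → γ; repeat for the newly added items until nothing changes.

Start with: [X → d . y]
The dot precedes the terminal y, so nothing is added.

CLOSURE = { [X → d . y] }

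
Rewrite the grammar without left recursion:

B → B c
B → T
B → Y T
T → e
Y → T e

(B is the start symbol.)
B → T B'
B → Y T B'
B' → c B'
B' → ε
T → e
Y → T e

B is directly left-recursive. The standard transformation for
  A → A α₁ | ... | A α_m | β₁ | ... | β_n
is
  A  → β₁ A' | ... | β_n A'
  A' → α₁ A' | ... | α_m A' | ε

B → T becomes B → T B'
B → Y T becomes B → Y T B'
B → B c becomes B' → c B'
Add B' → ε

Productions for other non-terminals are unchanged:
  T → e
  Y → T e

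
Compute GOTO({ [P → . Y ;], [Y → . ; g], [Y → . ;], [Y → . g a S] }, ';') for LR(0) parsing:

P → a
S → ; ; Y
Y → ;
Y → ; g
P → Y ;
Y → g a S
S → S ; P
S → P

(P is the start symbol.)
GOTO(I, ';') = CLOSURE({ [A → αX.β] : [A → α.Xβ] ∈ I, X = ';' })

Items with dot before ';', with the dot advanced:
  [Y → . ;] → [Y → ; .]
  [Y → . ; g] → [Y → ; . g]
Closure adds nothing (no advanced item has the dot before a non-terminal).

GOTO = { [Y → ; . g], [Y → ; .] }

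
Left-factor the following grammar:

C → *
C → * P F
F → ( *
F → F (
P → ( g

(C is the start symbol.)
C → * C'
C' → ε
C' → P F
F → ( *
F → F (
P → ( g

Left-factoring transforms A → αβ₁ | αβ₂ into A → αA' and A' → β₁ | β₂
(α is the longest common prefix among the alternatives). Repeat until
no nonterminal has two alternatives with a common prefix.

Round 1: C has alternatives sharing prefix '*'. Introduce C': C → * C'
  Add: C' → ε
  Add: C' → P F

No remaining common prefixes — done.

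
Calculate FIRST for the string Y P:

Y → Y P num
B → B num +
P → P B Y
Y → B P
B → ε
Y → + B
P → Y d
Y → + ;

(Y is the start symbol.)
FIRST sets of the non-terminals involved (from the grammar, by fixed-point iteration):
  FIRST(Y) = { '+', 'num' }

To compute FIRST(Y P), process the symbols left to right:
Symbol Y is a non-terminal. Add FIRST(Y) \ {ε} = { '+', 'num' }
Y is not nullable (ε ∉ FIRST(Y)), so stop here.
FIRST(Y P) = { '+', 'num' }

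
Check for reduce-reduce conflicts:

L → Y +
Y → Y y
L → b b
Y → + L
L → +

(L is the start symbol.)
Augment with L' → L and build the canonical LR(0) collection (I0 = CLOSURE({[L' → . L]}), then GOTO on every symbol after a dot until no new states appear). It has 9 states:
  I0: { [L → . +], [L → . Y +], [L → . b b], [L' → . L], [Y → . + L], [Y → . Y y] }  — shift
  I1: { [L → + .], [L → . +], [L → . Y +], [L → . b b], [Y → + . L], [Y → . + L], [Y → . Y y] }  — shift, reduce
  I2: { [L' → L .] }  — accept
  I3: { [L → Y . +], [Y → Y . y] }  — shift
  I4: { [L → b . b] }  — shift
  I5: { [L → b b .] }  — reduce
  I6: { [L → Y + .] }  — reduce
  I7: { [Y → Y y .] }  — reduce
  I8: { [Y → + L .] }  — reduce

No state contains more than one complete item.

Answer: No reduce-reduce conflicts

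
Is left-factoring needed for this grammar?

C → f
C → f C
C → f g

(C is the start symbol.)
Yes, C has productions with common prefix 'f'

Left-factoring is needed when two productions for the same non-terminal
share a common prefix on the right-hand side.

Productions for C:
  C → f
  C → f C
  C → f g

Found common prefix 'f' in productions for C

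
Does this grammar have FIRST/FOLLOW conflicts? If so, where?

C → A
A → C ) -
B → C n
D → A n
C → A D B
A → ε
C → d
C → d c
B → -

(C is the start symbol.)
Yes. C → A D B with FOLLOW(C) on { ')', 'n' }; A → C ')' '-' with FOLLOW(A) on { ')', 'd', 'n' }

Nullable non-terminals: A, C.
FIRST sets used below: FIRST(C) = { ')', 'd', 'n', ε }, FIRST(A) = { ')', 'd', 'n', ε }, FIRST(D) = { ')', 'd', 'n' }

A: nullable alternative(s) A → ε; FOLLOW(A) = { $, ')', 'd', 'n' }
  A → C ) -: FIRST \ {ε} = { ')', 'd', 'n' } — overlaps FOLLOW(A) on { ')', 'd', 'n' }: CONFLICT
  A → ε: FIRST \ {ε} = { } — this is the only nullable alternative, skip

C: nullable alternative(s) C → A; FOLLOW(C) = { $, ')', 'n' }
  C → A: FIRST \ {ε} = { ')', 'd', 'n' } — this is the only nullable alternative, skip
  C → A D B: FIRST \ {ε} = { ')', 'd', 'n' } — overlaps FOLLOW(C) on { ')', 'n' }: CONFLICT
  C → d: FIRST \ {ε} = { 'd' } — disjoint from FOLLOW(C)
  C → d c: FIRST \ {ε} = { 'd' } — disjoint from FOLLOW(C)

B, D have no nullable alternative, so no FIRST/FOLLOW check is needed there.

So the grammar has 2 FIRST/FOLLOW conflicts (marked CONFLICT above).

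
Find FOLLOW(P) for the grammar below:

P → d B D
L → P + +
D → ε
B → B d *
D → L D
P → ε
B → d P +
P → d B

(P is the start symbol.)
P is the start symbol, so $ ∈ FOLLOW(P).
In L → P + +: P is followed by '+' '+', add FIRST('+' '+') \ {ε} = { '+' }
In B → d P +: P is followed by '+', add FIRST('+') \ {ε} = { '+' }

Taking the union: FOLLOW(P) = { $, '+' }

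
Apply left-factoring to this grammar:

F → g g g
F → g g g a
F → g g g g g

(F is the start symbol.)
F → g g g F'
F' → ε
F' → a
F' → g g

Left-factoring transforms A → αβ₁ | αβ₂ into A → αA' and A' → β₁ | β₂
(α is the longest common prefix among the alternatives). Repeat until
no nonterminal has two alternatives with a common prefix.

Round 1: F has alternatives sharing prefix 'g g g'. Introduce F': F → g g g F'
  Add: F' → ε
  Add: F' → a
  Add: F' → g g

No remaining common prefixes — done.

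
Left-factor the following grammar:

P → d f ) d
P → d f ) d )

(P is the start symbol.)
Left-factoring transforms A → αβ₁ | αβ₂ into A → αA' and A' → β₁ | β₂
(α is the longest common prefix among the alternatives). Repeat until
no nonterminal has two alternatives with a common prefix.

Round 1: P has alternatives sharing prefix 'd f ) d'. Introduce P': P → d f ) d P'
  Add: P' → ε
  Add: P' → )

No remaining common prefixes — done.

Resulting grammar:
P → d f ) d P'
P' → ε
P' → )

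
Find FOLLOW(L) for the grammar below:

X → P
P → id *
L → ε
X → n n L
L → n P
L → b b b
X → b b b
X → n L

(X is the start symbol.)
{ $ }

In X → n n L: L is at the end, add FOLLOW(X)
In X → n L: L is at the end, add FOLLOW(X)

The FOLLOW sets referred to above (computed the same way, to a fixed point):
  FOLLOW(X) = { $ }

Taking the union: FOLLOW(L) = { $ }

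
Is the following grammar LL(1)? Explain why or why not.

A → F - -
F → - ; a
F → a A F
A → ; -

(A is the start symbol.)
Relevant sets:
  FIRST(F) = { '-', 'a' }

For A:
  PREDICT(A → F '-' '-') = { '-', 'a' }
  PREDICT(A → ';' '-') = { ';' }
For F:
  PREDICT(F → '-' ';' a) = { '-' }
  PREDICT(F → a A F) = { 'a' }

All predict sets are disjoint. The grammar IS LL(1).

Answer: Yes, the grammar is LL(1).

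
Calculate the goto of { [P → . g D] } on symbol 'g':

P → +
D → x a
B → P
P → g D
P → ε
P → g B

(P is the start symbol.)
GOTO(I, 'g') = CLOSURE({ [A → αX.β] : [A → α.Xβ] ∈ I, X = 'g' })

Items with dot before 'g', with the dot advanced:
  [P → . g D] → [P → g . D]
Closure of the advanced items:
  [P → g . D] has the dot before D: add [D → . x a]

GOTO = { [D → . x a], [P → g . D] }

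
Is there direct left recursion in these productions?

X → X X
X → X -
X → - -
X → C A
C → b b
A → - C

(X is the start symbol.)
Direct left recursion occurs when N → N α for some non-terminal N (the right-hand side begins with the left-hand side itself).

X → X X: LEFT RECURSIVE (starts with X)
X → X -: LEFT RECURSIVE (starts with X)
X → - -: starts with '-'
X → C A: starts with C
C → b b: starts with b
A → - C: starts with '-'

The grammar has direct left recursion on: X.

Answer: Yes, X is left-recursive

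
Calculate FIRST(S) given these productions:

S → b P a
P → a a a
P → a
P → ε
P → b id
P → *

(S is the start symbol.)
To compute FIRST(S), examine every production with S on the left-hand side, reading each right-hand side left to right until a non-nullable symbol is reached.

From S → b P a:
  - b is a terminal: add 'b' and stop

Collecting: FIRST(S) = { 'b' }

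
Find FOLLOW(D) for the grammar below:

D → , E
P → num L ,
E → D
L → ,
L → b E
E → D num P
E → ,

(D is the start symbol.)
D is the start symbol, so $ ∈ FOLLOW(D).
In E → D: D is at the end, add FOLLOW(E)
In E → D num P: D is followed by num P, add FIRST(num P) \ {ε} = { 'num' }

The FOLLOW sets referred to above (computed the same way, to a fixed point):
  FOLLOW(E) = { $, ',', 'num' }

Taking the union: FOLLOW(D) = { $, ',', 'num' }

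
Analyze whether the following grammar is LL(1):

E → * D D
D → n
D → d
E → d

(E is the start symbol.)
A grammar is LL(1) if for each non-terminal N with multiple productions, the predict sets of those productions are pairwise disjoint, where PREDICT(N → α) = (FIRST(α) \ {ε}) ∪ (FOLLOW(N) if α ⇒* ε).

For E:
  PREDICT(E → '*' D D) = { '*' }
  PREDICT(E → d) = { 'd' }
For D:
  PREDICT(D → n) = { 'n' }
  PREDICT(D → d) = { 'd' }

All predict sets are disjoint. The grammar IS LL(1).

Answer: Yes, the grammar is LL(1).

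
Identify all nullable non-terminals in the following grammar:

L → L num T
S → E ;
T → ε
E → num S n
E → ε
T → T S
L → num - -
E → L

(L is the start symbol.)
{ 'E', 'T' }

ε-productions: T → ε, E → ε
So T, E are immediately nullable.
No further non-terminal can be added: every production for the remaining non-terminals contains a terminal or a non-nullable non-terminal.
Nullable = { 'E', 'T' }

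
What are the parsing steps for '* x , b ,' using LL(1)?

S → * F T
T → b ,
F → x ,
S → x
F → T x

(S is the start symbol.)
LL(1) parsing maintains a stack (initially the start symbol over $) and the input. At each step: if the stack top is a terminal, match it against the current input token; if it is a non-terminal N, replace it with the RHS of M[N, lookahead] (the unique production whose predict set contains the lookahead).

Stack is shown with the top on the left.

Stack    Input        Action
----------------------------
S $      * x , b , $  output S → * F T
* F T $  * x , b , $  match '*'
F T $    x , b , $    output F → x ,
x , T $  x , b , $    match 'x'
, T $    , b , $      match ','
T $      b , $        output T → b ,
b , $    b , $        match 'b'
, $      , $          match ','
$        $            accept

The string is accepted.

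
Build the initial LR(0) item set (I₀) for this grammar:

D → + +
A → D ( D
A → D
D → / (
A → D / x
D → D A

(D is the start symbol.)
{ [D → . + +], [D → . / (], [D → . D A], [D' → . D] }

First, augment the grammar with D' → D
I₀ = CLOSURE({ [D' → . D] }):
  [D' → . D] has the dot before D: add [D → . + +], [D → . / (], [D → . D A]
No further items can be added.

I₀ = { [D → . + +], [D → . / (], [D → . D A], [D' → . D] }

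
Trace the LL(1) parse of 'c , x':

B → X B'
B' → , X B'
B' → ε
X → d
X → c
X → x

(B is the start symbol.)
LL(1) parsing maintains a stack (initially the start symbol over $) and the input. At each step: if the stack top is a terminal, match it against the current input token; if it is a non-terminal N, replace it with the RHS of M[N, lookahead] (the unique production whose predict set contains the lookahead).

Stack is shown with the top on the left.

Stack     Input    Action
-------------------------
B $       c , x $  output B → X B'
X B' $    c , x $  output X → c
c B' $    c , x $  match 'c'
B' $      , x $    output B' → , X B'
, X B' $  , x $    match ','
X B' $    x $      output X → x
x B' $    x $      match 'x'
B' $      $        output B' → ε
$         $        accept

The string is accepted.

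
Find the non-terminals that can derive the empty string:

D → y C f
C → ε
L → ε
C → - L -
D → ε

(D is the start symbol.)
{ 'C', 'D', 'L' }

A non-terminal is nullable if it can derive ε (the empty string): either it has an ε-production, or it has a production whose right-hand side consists entirely of nullable non-terminals.

ε-productions: C → ε, L → ε, D → ε
So C, L, D are immediately nullable.
Every non-terminal is now nullable.
Nullable = { 'C', 'D', 'L' }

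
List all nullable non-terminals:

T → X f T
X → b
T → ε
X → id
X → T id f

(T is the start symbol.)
A non-terminal is nullable if it can derive ε (the empty string): either it has an ε-production, or it has a production whose right-hand side consists entirely of nullable non-terminals.

ε-productions: T → ε
So T is immediately nullable.
No further non-terminal can be added: every production for the remaining non-terminals contains a terminal or a non-nullable non-terminal.
Nullable = { 'T' }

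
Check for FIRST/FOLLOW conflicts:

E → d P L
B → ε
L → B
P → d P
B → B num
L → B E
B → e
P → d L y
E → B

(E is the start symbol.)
A FIRST/FOLLOW conflict occurs when a non-terminal N has a nullable alternative N → β (β ⇒* ε) and another alternative N → α with FIRST(α) ∩ FOLLOW(N) ≠ ∅: on such a lookahead the parser cannot decide between expanding α and letting N vanish via β.

Nullable non-terminals: B, E, L.
FIRST sets used below: FIRST(B) = { 'e', 'num', ε }, FIRST(E) = { 'd', 'e', 'num', ε }

B: nullable alternative(s) B → ε; FOLLOW(B) = { $, 'd', 'e', 'num', 'y' }
  B → ε: FIRST \ {ε} = { } — this is the only nullable alternative, skip
  B → B num: FIRST \ {ε} = { 'e', 'num' } — overlaps FOLLOW(B) on { 'e', 'num' }: CONFLICT
  B → e: FIRST \ {ε} = { 'e' } — overlaps FOLLOW(B) on { 'e' }: CONFLICT

E: nullable alternative(s) E → B; FOLLOW(E) = { $, 'y' }
  E → d P L: FIRST \ {ε} = { 'd' } — disjoint from FOLLOW(E)
  E → B: FIRST \ {ε} = { 'e', 'num' } — this is the only nullable alternative, skip

L: nullable alternative(s) L → B, L → B E; FOLLOW(L) = { $, 'y' }
  L → B: FIRST \ {ε} = { 'e', 'num' } — disjoint from FOLLOW(L)
  L → B E: FIRST \ {ε} = { 'd', 'e', 'num' } — disjoint from FOLLOW(L)

P has no nullable alternative, so no FIRST/FOLLOW check is needed there.

So the grammar has 2 FIRST/FOLLOW conflicts (marked CONFLICT above).

Answer: Yes. B → B num with FOLLOW(B) on { 'e', 'num' }; B → e with FOLLOW(B) on { 'e' }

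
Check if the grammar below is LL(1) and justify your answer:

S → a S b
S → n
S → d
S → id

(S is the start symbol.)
A grammar is LL(1) if for each non-terminal N with multiple productions, the predict sets of those productions are pairwise disjoint, where PREDICT(N → α) = (FIRST(α) \ {ε}) ∪ (FOLLOW(N) if α ⇒* ε).

For S:
  PREDICT(S → a S b) = { 'a' }
  PREDICT(S → n) = { 'n' }
  PREDICT(S → d) = { 'd' }
  PREDICT(S → id) = { 'id' }

All predict sets are disjoint. The grammar IS LL(1).

Answer: Yes, the grammar is LL(1).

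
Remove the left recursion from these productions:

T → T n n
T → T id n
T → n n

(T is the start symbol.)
T is directly left-recursive. The standard transformation for
  A → A α₁ | ... | A α_m | β₁ | ... | β_n
is
  A  → β₁ A' | ... | β_n A'
  A' → α₁ A' | ... | α_m A' | ε

T → n n becomes T → n n T'
T → T n n becomes T' → n n T'
T → T id n becomes T' → id n T'
Add T' → ε

Resulting grammar:
T → n n T'
T' → n n T'
T' → id n T'
T' → ε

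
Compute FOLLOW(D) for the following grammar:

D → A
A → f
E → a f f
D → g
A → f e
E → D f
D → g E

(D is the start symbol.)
{ $, 'f' }

To compute FOLLOW(D), find every occurrence of D on a right-hand side N → α D β: add FIRST(β) \ {ε}, and if β is empty or nullable also add FOLLOW(N). Iterate to a fixed point.

D is the start symbol, so $ ∈ FOLLOW(D).
In E → D f: D is followed by f, add FIRST(f) \ {ε} = { 'f' }

Taking the union: FOLLOW(D) = { $, 'f' }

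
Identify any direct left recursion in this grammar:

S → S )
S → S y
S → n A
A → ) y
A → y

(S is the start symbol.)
Yes, S is left-recursive

Direct left recursion occurs when N → N α for some non-terminal N (the right-hand side begins with the left-hand side itself).

S → S ): LEFT RECURSIVE (starts with S)
S → S y: LEFT RECURSIVE (starts with S)
S → n A: starts with n
A → ) y: starts with ')'
A → y: starts with y

The grammar has direct left recursion on: S.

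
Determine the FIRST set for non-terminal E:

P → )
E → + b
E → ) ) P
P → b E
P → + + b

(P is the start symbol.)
From E → + b:
  - '+' is a terminal: add '+' and stop
From E → ) ) P:
  - ')' is a terminal: add ')' and stop

Collecting: FIRST(E) = { ')', '+' }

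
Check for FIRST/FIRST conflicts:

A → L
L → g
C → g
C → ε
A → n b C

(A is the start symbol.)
No FIRST/FIRST conflicts.

A FIRST/FIRST conflict occurs when two productions N → α and N → β for the same non-terminal have FIRST(α) ∩ FIRST(β) ≠ ∅ (with ε ∈ FIRST of a nullable right-hand side, so two nullable alternatives also conflict).

FIRST sets of the non-terminals at (or reachable through a nullable prefix from) the front of some alternative:
  FIRST(L) = { 'g' }

Productions for A:
  A → L: FIRST = { 'g' }
  A → n b C: FIRST = { 'n' }
Productions for C:
  C → g: FIRST = { 'g' }
  C → ε: FIRST = { ε }
L has only one production, so no FIRST/FIRST conflict is possible there.

All alternatives of each non-terminal have pairwise disjoint FIRST sets.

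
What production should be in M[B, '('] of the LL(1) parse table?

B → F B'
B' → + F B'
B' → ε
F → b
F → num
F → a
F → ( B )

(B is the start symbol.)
B → F B'

To find M[B, '('], we find productions for B where '(' is in the predict set (PREDICT(N → α) = (FIRST(α) \ {ε}) ∪ (FOLLOW(N) if α ⇒* ε)).

Relevant sets:
  FIRST(F) = { '(', 'a', 'b', 'num' }

B → F B': PREDICT = { '(', 'a', 'b', 'num' }
  '(' is in predict set, so this production goes in M[B, '(']

M[B, '('] = B → F B'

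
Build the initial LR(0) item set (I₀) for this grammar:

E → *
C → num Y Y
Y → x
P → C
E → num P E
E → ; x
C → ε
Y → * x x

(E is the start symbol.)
First, augment the grammar with E' → E
I₀ = CLOSURE({ [E' → . E] }):
  [E' → . E] has the dot before E: add [E → . *], [E → . num P E], [E → . ; x]
No further items can be added.

I₀ = { [E → . *], [E → . ; x], [E → . num P E], [E' → . E] }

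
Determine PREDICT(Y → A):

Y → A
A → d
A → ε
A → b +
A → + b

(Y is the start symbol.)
{ $, '+', 'b', 'd' }

PREDICT(Y → A) = (FIRST(RHS) \ {ε}) ∪ (FOLLOW(Y) if ε ∈ FIRST(RHS), i.e. RHS ⇒* ε)
FIRST(A) = { '+', 'b', 'd', ε }
FIRST(A) = { '+', 'b', 'd', ε }
ε ∈ FIRST(A) (the right-hand side is nullable), so add FOLLOW(Y) = { $ }
PREDICT(Y → A) = { $, '+', 'b', 'd' }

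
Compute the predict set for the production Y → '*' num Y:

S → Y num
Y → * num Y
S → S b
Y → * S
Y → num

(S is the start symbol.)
{ '*' }

PREDICT(Y → '*' num Y) = (FIRST(RHS) \ {ε}) ∪ (FOLLOW(Y) if ε ∈ FIRST(RHS), i.e. RHS ⇒* ε)
FIRST('*' num Y) = { '*' }
ε ∉ FIRST('*' num Y), so FOLLOW(Y) is not added.
PREDICT(Y → '*' num Y) = { '*' }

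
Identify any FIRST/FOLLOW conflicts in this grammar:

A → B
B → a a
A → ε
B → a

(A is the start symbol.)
A FIRST/FOLLOW conflict occurs when a non-terminal N has a nullable alternative N → β (β ⇒* ε) and another alternative N → α with FIRST(α) ∩ FOLLOW(N) ≠ ∅: on such a lookahead the parser cannot decide between expanding α and letting N vanish via β.

Nullable non-terminals: A.
FIRST sets used below: FIRST(B) = { 'a' }

A: nullable alternative(s) A → ε; FOLLOW(A) = { $ }
  A → B: FIRST \ {ε} = { 'a' } — disjoint from FOLLOW(A)
  A → ε: FIRST \ {ε} = { } — this is the only nullable alternative, skip

B has no nullable alternative, so no FIRST/FOLLOW check is needed there.

No FIRST/FOLLOW conflicts found.

Answer: No FIRST/FOLLOW conflicts.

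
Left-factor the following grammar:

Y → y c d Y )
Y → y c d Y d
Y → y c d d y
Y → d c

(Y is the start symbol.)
Left-factoring transforms A → αβ₁ | αβ₂ into A → αA' and A' → β₁ | β₂
(α is the longest common prefix among the alternatives). Repeat until
no nonterminal has two alternatives with a common prefix.

Round 1: Y has alternatives sharing prefix 'y c d'. Introduce Y': Y → y c d Y'
  Add: Y' → Y )
  Add: Y' → Y d
  Add: Y' → d y

Round 2: Y' has alternatives sharing prefix 'Y'. Introduce Y'': Y' → Y Y''
  Add: Y'' → )
  Add: Y'' → d

No remaining common prefixes — done.

Resulting grammar:
Y → y c d Y'
Y' → Y Y''
Y'' → )
Y'' → d
Y' → d y
Y → d c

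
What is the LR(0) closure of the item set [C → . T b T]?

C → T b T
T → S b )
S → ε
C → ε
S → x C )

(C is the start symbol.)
To compute CLOSURE, for each item [A → α.Bβ] where B is a non-terminal, add [B → .γ] for all productions B → γ; repeat for the newly added items until nothing changes.

Start with: [C → . T b T]
  [C → . T b T] has the dot before T: add [T → . S b )]
  [T → . S b )] has the dot before S: add [S → .], [S → . x C )]
No further items can be added.

CLOSURE = { [C → . T b T], [S → . x C )], [S → .], [T → . S b )] }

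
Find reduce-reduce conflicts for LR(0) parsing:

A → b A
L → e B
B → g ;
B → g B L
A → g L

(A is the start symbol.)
No reduce-reduce conflicts

Augment with A' → A and build the canonical LR(0) collection (I0 = CLOSURE({[A' → . A]}), then GOTO on every symbol after a dot until no new states appear). It has 12 states:
  I0: { [A → . b A], [A → . g L], [A' → . A] }  — shift
  I1: { [A' → A .] }  — accept
  I2: { [A → . b A], [A → . g L], [A → b . A] }  — shift
  I3: { [A → g . L], [L → . e B] }  — shift
  I4: { [A → g L .] }  — reduce
  I5: { [B → . g ;], [B → . g B L], [L → e . B] }  — shift
  I6: { [L → e B .] }  — reduce
  I7: { [B → . g ;], [B → . g B L], [B → g . ;], [B → g . B L] }  — shift
  I8: { [B → g ; .] }  — reduce
  I9: { [B → g B . L], [L → . e B] }  — shift
  I10: { [B → g B L .] }  — reduce
  I11: { [A → b A .] }  — reduce

No state contains more than one complete item.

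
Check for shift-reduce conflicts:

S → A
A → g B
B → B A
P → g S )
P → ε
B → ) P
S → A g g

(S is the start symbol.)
A shift-reduce conflict occurs when an LR(0) state has both:
  - a complete (reduce) item [A → α .] (dot at the end), and
  - a shift item [B → β . c γ] (dot before a terminal).

Augment with S' → S and build the canonical LR(0) collection (I0 = CLOSURE({[S' → . S]}), then GOTO on every symbol after a dot until no new states appear). It has 13 states:
  I0: { [A → . g B], [S → . A g g], [S → . A], [S' → . S] }  — shift
  I1: { [S → A . g g], [S → A .] }  — shift, reduce
  I2: { [S' → S .] }  — accept
  I3: { [A → g . B], [B → . ) P], [B → . B A] }  — shift
  I4: { [B → ) . P], [P → . g S )], [P → .] }  — shift, reduce
  I5: { [A → . g B], [A → g B .], [B → B . A] }  — shift, reduce
  I6: { [B → B A .] }  — reduce
  I7: { [B → ) P .] }  — reduce
  I8: { [A → . g B], [P → g . S )], [S → . A g g], [S → . A] }  — shift
  I9: { [P → g S . )] }  — shift
  I10: { [P → g S ) .] }  — reduce
  I11: { [S → A g . g] }  — shift
  I12: { [S → A g g .] }  — reduce

I1 contains reduce item [S → A .] and shift item [S → A . g g] — shift-reduce conflict.
I4 contains reduce item [P → .] and shift item [P → . g S )] — shift-reduce conflict.
I5 contains reduce item [A → g B .] and shift item [A → . g B] — shift-reduce conflict.

Answer: Yes — I1: [S → A .] vs [S → A . g g]; I4: [P → .] vs [P → . g S )]; I5: [A → g B .] vs [A → . g B]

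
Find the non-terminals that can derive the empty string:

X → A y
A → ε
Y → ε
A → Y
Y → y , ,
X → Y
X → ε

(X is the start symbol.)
{ 'A', 'X', 'Y' }

A non-terminal is nullable if it can derive ε (the empty string): either it has an ε-production, or it has a production whose right-hand side consists entirely of nullable non-terminals.

ε-productions: A → ε, Y → ε, X → ε
So A, Y, X are immediately nullable.
Every non-terminal is now nullable.
Nullable = { 'A', 'X', 'Y' }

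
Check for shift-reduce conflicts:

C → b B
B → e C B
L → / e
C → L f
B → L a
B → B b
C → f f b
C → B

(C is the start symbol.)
A shift-reduce conflict occurs when an LR(0) state has both:
  - a complete (reduce) item [A → α .] (dot at the end), and
  - a shift item [B → β . c γ] (dot before a terminal).

Augment with C' → C and build the canonical LR(0) collection (I0 = CLOSURE({[C' → . C]}), then GOTO on every symbol after a dot until no new states appear). It has 18 states:
  I0: { [B → . B b], [B → . L a], [B → . e C B], [C → . B], [C → . L f], [C → . b B], [C → . f f b], [C' → . C], [L → . / e] }  — shift
  I1: { [L → / . e] }  — shift
  I2: { [B → B . b], [C → B .] }  — shift, reduce
  I3: { [C' → C .] }  — accept
  I4: { [B → L . a], [C → L . f] }  — shift
  I5: { [B → . B b], [B → . L a], [B → . e C B], [C → b . B], [L → . / e] }  — shift
  I6: { [B → . B b], [B → . L a], [B → . e C B], [B → e . C B], [C → . B], [C → . L f], [C → . b B], [C → . f f b], [L → . / e] }  — shift
  I7: { [C → f . f b] }  — shift
  I8: { [C → f f . b] }  — shift
  I9: { [C → f f b .] }  — reduce
  I10: { [B → . B b], [B → . L a], [B → . e C B], [B → e C . B], [L → . / e] }  — shift
  I11: { [B → B . b], [B → e C B .] }  — shift, reduce
  I12: { [B → L . a] }  — shift
  I13: { [B → L a .] }  — reduce
  I14: { [B → B b .] }  — reduce
  I15: { [B → B . b], [C → b B .] }  — shift, reduce
  I16: { [C → L f .] }  — reduce
  I17: { [L → / e .] }  — reduce

I2 contains reduce item [C → B .] and shift item [B → B . b] — shift-reduce conflict.
I11 contains reduce item [B → e C B .] and shift item [B → B . b] — shift-reduce conflict.
I15 contains reduce item [C → b B .] and shift item [B → B . b] — shift-reduce conflict.

Answer: Yes — I2: [C → B .] vs [B → B . b]; I11: [B → e C B .] vs [B → B . b]; I15: [C → b B .] vs [B → B . b]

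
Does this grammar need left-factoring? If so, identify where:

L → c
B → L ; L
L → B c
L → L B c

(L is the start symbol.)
Left-factoring is needed when two productions for the same non-terminal
share a common prefix on the right-hand side.

Productions for L:
  L → c
  L → B c
  L → L B c

No common prefixes found.

Answer: No, left-factoring is not needed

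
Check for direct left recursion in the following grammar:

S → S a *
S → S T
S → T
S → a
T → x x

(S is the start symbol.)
Direct left recursion occurs when N → N α for some non-terminal N (the right-hand side begins with the left-hand side itself).

S → S a *: LEFT RECURSIVE (starts with S)
S → S T: LEFT RECURSIVE (starts with S)
S → T: starts with T
S → a: starts with a
T → x x: starts with x

The grammar has direct left recursion on: S.

Answer: Yes, S is left-recursive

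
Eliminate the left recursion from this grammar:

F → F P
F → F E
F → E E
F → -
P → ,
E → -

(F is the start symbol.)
F is directly left-recursive. The standard transformation for
  A → A α₁ | ... | A α_m | β₁ | ... | β_n
is
  A  → β₁ A' | ... | β_n A'
  A' → α₁ A' | ... | α_m A' | ε

F → E E becomes F → E E F'
F → - becomes F → - F'
F → F P becomes F' → P F'
F → F E becomes F' → E F'
Add F' → ε

Productions for other non-terminals are unchanged:
  P → ,
  E → -

Resulting grammar:
F → E E F'
F → - F'
F' → P F'
F' → E F'
F' → ε
P → ,
E → -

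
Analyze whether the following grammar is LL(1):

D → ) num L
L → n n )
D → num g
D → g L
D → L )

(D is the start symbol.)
A grammar is LL(1) if for each non-terminal N with multiple productions, the predict sets of those productions are pairwise disjoint, where PREDICT(N → α) = (FIRST(α) \ {ε}) ∪ (FOLLOW(N) if α ⇒* ε).

Relevant sets:
  FIRST(L) = { 'n' }

For D:
  PREDICT(D → ')' num L) = { ')' }
  PREDICT(D → num g) = { 'num' }
  PREDICT(D → g L) = { 'g' }
  PREDICT(D → L ')') = { 'n' }
L has a single production, so nothing to check there.

All predict sets are disjoint. The grammar IS LL(1).

Answer: Yes, the grammar is LL(1).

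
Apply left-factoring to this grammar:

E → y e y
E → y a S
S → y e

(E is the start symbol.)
E → y E'
E' → e y
E' → a S
S → y e

Left-factoring transforms A → αβ₁ | αβ₂ into A → αA' and A' → β₁ | β₂
(α is the longest common prefix among the alternatives). Repeat until
no nonterminal has two alternatives with a common prefix.

Round 1: E has alternatives sharing prefix 'y'. Introduce E': E → y E'
  Add: E' → e y
  Add: E' → a S

No remaining common prefixes — done.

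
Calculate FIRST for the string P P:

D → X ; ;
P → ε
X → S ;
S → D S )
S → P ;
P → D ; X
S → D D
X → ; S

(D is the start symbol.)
FIRST sets of the non-terminals involved (from the grammar, by fixed-point iteration):
  FIRST(P) = { ';', ε }

To compute FIRST(P P), process the symbols left to right:
Symbol P is a non-terminal. Add FIRST(P) \ {ε} = { ';' }
P is nullable (ε ∈ FIRST(P)), continue to the next symbol.
Symbol P is a non-terminal. Add FIRST(P) \ {ε} = { ';' }
P is nullable (ε ∈ FIRST(P)), continue to the next symbol.
All symbols are nullable, so ε is in the result.
FIRST(P P) = { ';', ε }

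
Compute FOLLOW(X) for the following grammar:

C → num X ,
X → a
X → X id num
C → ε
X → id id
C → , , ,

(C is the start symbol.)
{ ',', 'id' }

To compute FOLLOW(X), find every occurrence of X on a right-hand side N → α X β: add FIRST(β) \ {ε}, and if β is empty or nullable also add FOLLOW(N). Iterate to a fixed point.

In C → num X ,: X is followed by ',', add FIRST(',') \ {ε} = { ',' }
In X → X id num: X is followed by id num, add FIRST(id num) \ {ε} = { 'id' }

Taking the union: FOLLOW(X) = { ',', 'id' }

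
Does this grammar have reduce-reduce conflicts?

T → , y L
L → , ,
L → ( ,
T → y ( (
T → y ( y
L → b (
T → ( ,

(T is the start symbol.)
A reduce-reduce conflict occurs when an LR(0) state has two complete items [A → α .] and [B → β .] — both call for a reduction, and with no lookahead the parser cannot choose between them.

Augment with T' → T and build the canonical LR(0) collection (I0 = CLOSURE({[T' → . T]}), then GOTO on every symbol after a dot until no new states appear). It has 17 states:
  I0: { [T → . ( ,], [T → . , y L], [T → . y ( (], [T → . y ( y], [T' → . T] }  — shift
  I1: { [T → ( . ,] }  — shift
  I2: { [T → , . y L] }  — shift
  I3: { [T' → T .] }  — accept
  I4: { [T → y . ( (], [T → y . ( y] }  — shift
  I5: { [T → y ( . (], [T → y ( . y] }  — shift
  I6: { [T → y ( ( .] }  — reduce
  I7: { [T → y ( y .] }  — reduce
  I8: { [L → . ( ,], [L → . , ,], [L → . b (], [T → , y . L] }  — shift
  I9: { [L → ( . ,] }  — shift
  I10: { [L → , . ,] }  — shift
  I11: { [T → , y L .] }  — reduce
  I12: { [L → b . (] }  — shift
  I13: { [L → b ( .] }  — reduce
  I14: { [L → , , .] }  — reduce
  I15: { [L → ( , .] }  — reduce
  I16: { [T → ( , .] }  — reduce

No state contains more than one complete item.

Answer: No reduce-reduce conflicts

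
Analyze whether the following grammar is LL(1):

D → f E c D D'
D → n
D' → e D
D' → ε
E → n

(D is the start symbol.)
No. Predict set conflict for D': { 'e' }

Relevant sets:
  FOLLOW(D') = { $, 'e' }

For D:
  PREDICT(D → f E c D D') = { 'f' }
  PREDICT(D → n) = { 'n' }
For D':
  PREDICT(D' → e D) = { 'e' }
  PREDICT(D' → ε) = { $, 'e' }
E has a single production, so nothing to check there.

Conflict found: Predict set conflict for D': { 'e' }
The grammar is NOT LL(1).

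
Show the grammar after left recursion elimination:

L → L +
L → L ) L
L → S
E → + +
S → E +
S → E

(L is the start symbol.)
L → S L'
L' → + L'
L' → ) L L'
L' → ε
E → + +
S → E +
S → E

L is directly left-recursive. The standard transformation for
  A → A α₁ | ... | A α_m | β₁ | ... | β_n
is
  A  → β₁ A' | ... | β_n A'
  A' → α₁ A' | ... | α_m A' | ε

L → S becomes L → S L'
L → L + becomes L' → + L'
L → L ) L becomes L' → ) L L'
Add L' → ε

Productions for other non-terminals are unchanged:
  E → + +
  S → E +
  S → E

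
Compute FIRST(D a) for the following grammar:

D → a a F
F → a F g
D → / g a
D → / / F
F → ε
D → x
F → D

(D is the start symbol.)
FIRST sets of the non-terminals involved (from the grammar, by fixed-point iteration):
  FIRST(D) = { '/', 'a', 'x' }

To compute FIRST(D a), process the symbols left to right:
Symbol D is a non-terminal. Add FIRST(D) \ {ε} = { '/', 'a', 'x' }
D is not nullable (ε ∉ FIRST(D)), so stop here.
FIRST(D a) = { '/', 'a', 'x' }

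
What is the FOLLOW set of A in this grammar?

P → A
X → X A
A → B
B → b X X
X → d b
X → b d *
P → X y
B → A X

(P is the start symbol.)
{ $, 'b', 'd', 'y' }

In P → A: A is at the end, add FOLLOW(P)
In X → X A: A is at the end, add FOLLOW(X)
In B → A X: A is followed by X, add FIRST(X) \ {ε} = { 'b', 'd' }

The FOLLOW sets referred to above (computed the same way, to a fixed point):
  FOLLOW(P) = { $ }
  FOLLOW(X) = { $, 'b', 'd', 'y' }

Taking the union: FOLLOW(A) = { $, 'b', 'd', 'y' }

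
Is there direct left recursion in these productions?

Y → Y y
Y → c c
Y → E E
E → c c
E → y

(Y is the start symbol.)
Yes, Y is left-recursive

Direct left recursion occurs when N → N α for some non-terminal N (the right-hand side begins with the left-hand side itself).

Y → Y y: LEFT RECURSIVE (starts with Y)
Y → c c: starts with c
Y → E E: starts with E
E → c c: starts with c
E → y: starts with y

The grammar has direct left recursion on: Y.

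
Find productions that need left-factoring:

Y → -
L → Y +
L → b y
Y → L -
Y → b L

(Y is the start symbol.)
No, left-factoring is not needed

Left-factoring is needed when two productions for the same non-terminal
share a common prefix on the right-hand side.

Productions for Y:
  Y → -
  Y → L -
  Y → b L
Productions for L:
  L → Y +
  L → b y

No common prefixes found.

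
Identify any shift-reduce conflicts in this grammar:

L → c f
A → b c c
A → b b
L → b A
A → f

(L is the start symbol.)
No shift-reduce conflicts

Augment with L' → L and build the canonical LR(0) collection (I0 = CLOSURE({[L' → . L]}), then GOTO on every symbol after a dot until no new states appear). It has 11 states:
  I0: { [L → . b A], [L → . c f], [L' → . L] }  — shift
  I1: { [L' → L .] }  — accept
  I2: { [A → . b b], [A → . b c c], [A → . f], [L → b . A] }  — shift
  I3: { [L → c . f] }  — shift
  I4: { [L → c f .] }  — reduce
  I5: { [L → b A .] }  — reduce
  I6: { [A → b . b], [A → b . c c] }  — shift
  I7: { [A → f .] }  — reduce
  I8: { [A → b b .] }  — reduce
  I9: { [A → b c . c] }  — shift
  I10: { [A → b c c .] }  — reduce

No state contains both a complete item and a shift item.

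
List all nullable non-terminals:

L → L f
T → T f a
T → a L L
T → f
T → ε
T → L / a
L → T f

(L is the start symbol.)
A non-terminal is nullable if it can derive ε (the empty string): either it has an ε-production, or it has a production whose right-hand side consists entirely of nullable non-terminals.

ε-productions: T → ε
So T is immediately nullable.
No further non-terminal can be added: every production for the remaining non-terminals contains a terminal or a non-nullable non-terminal.
Nullable = { 'T' }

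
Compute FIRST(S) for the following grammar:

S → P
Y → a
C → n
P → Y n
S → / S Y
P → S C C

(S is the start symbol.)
{ '/', 'a' }

FIRST sets of the other non-terminals involved (by the same procedure, iterated to a fixed point):
  FIRST(P) = { '/', 'a' }

From S → P:
  - P is a non-terminal: add FIRST(P) \ {ε} = { '/', 'a' }
    P is not nullable, so stop
From S → / S Y:
  - '/' is a terminal: add '/' and stop

Collecting: FIRST(S) = { '/', 'a' }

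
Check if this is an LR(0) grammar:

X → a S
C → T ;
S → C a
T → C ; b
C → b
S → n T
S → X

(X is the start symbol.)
No. Shift-reduce conflict between [S → n T .] and [C → T . ;]

A grammar is LR(0) if no state in the canonical LR(0) collection has:
  - both a shift item (dot before a terminal) and a complete item (shift-reduce conflict), or
  - two or more complete items (reduce-reduce conflict; the accept item [X' → X .] counts as a complete item here).

Augment with X' → X and build the canonical LR(0) collection (I0 = CLOSURE({[X' → . X]}), then GOTO on every symbol after a dot until no new states appear). It has 15 states:
  I0: { [X → . a S], [X' → . X] }  — shift
  I1: { [X' → X .] }  — accept
  I2: { [C → . T ;], [C → . b], [S → . C a], [S → . X], [S → . n T], [T → . C ; b], [X → . a S], [X → a . S] }  — shift
  I3: { [S → C . a], [T → C . ; b] }  — shift
  I4: { [X → a S .] }  — reduce
  I5: { [C → T . ;] }  — shift
  I6: { [S → X .] }  — reduce
  I7: { [C → b .] }  — reduce
  I8: { [C → . T ;], [C → . b], [S → n . T], [T → . C ; b] }  — shift
  I9: { [T → C . ; b] }  — shift
  I10: { [C → T . ;], [S → n T .] }  — shift, reduce
  I11: { [C → T ; .] }  — reduce
  I12: { [T → C ; . b] }  — shift
  I13: { [T → C ; b .] }  — reduce
  I14: { [S → C a .] }  — reduce

Conflict in state I10:
  Shift-reduce conflict between [S → n T .] and [C → T . ;]
So the grammar is NOT LR(0).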